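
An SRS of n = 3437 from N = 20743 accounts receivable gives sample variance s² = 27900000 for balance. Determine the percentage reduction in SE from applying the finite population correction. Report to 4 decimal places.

f = n/N = 3437/20743 = 0.16569445.
SE_no-fpc = √(s²/n) = 90.097416; SE_fpc = √((1−f)s²/n) = 82.295275.
Ratio = √(1−f) = 0.91340328. Reduction = 100·(1 − 0.91340328) = 8.6597%.

8.6597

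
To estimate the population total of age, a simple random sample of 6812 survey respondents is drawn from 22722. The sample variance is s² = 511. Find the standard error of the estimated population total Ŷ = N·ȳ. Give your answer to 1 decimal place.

5207.5

Var(Ŷ) = N²·Var(ȳ) = N²·(1 − n/N)·s²/n.
f = 6812/22722 = 0.29979755; Var(ȳ) = 0.70020245·511/6812 = 0.052525462.
Var(Ŷ) = 22722² · 0.052525462 = 2.7118333 × 10^7.
SE(Ŷ) = √(2.7118333 × 10^7) = 5207.5.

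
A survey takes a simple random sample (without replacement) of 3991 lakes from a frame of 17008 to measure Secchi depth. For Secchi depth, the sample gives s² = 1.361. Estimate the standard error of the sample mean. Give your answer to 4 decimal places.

0.0162

Under SRS without replacement, Var(ȳ) = (1 − f)·s²/n with f = n/N = 3991/17008 = 0.23465428.
Var(ȳ) = (1 − 0.23465428)·1.361/3991 = 0.76534572·3.4101729 × 10^-4 = 2.6099612 × 10^-4.
SE(ȳ) = √(2.6099612 × 10^-4) = 0.0162.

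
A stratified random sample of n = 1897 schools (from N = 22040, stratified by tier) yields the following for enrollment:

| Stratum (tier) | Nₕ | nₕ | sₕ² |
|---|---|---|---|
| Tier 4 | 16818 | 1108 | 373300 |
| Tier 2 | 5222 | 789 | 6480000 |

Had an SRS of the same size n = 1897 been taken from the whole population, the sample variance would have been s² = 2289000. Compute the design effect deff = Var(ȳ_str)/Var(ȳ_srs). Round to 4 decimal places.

Var(ȳ_str) = Σ Wₕ²(1−fₕ)sₕ²/nₕ with Wₕ = Nₕ/22040:
  Tier 4: (16818/22040)²·(1−1108/16818)·373300/1108 = 183.25067
  Tier 2: (5222/22040)²·(1−789/5222)·6480000/789 = 391.38973
  → Var(ȳ_str) = 574.6404.
Var(ȳ_srs) = (1 − 1897/22040)·2289000/1897 = 1102.7854.
deff = 574.6404 / 1102.7854 = 0.5211.

0.5211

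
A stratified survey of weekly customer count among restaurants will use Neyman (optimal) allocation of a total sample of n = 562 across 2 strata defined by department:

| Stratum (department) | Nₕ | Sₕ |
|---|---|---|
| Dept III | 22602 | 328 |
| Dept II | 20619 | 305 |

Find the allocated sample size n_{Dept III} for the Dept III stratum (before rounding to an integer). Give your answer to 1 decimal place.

Neyman allocation: nₕ = n·NₕSₕ / Σⱼ NⱼSⱼ.
Σ NⱼSⱼ = 22602·328 + 20619·305 = 1.3702251 × 10^7.
n_{Dept III} = 562·22602·328 / (1.3702251 × 10^7) = 304.1.

304.1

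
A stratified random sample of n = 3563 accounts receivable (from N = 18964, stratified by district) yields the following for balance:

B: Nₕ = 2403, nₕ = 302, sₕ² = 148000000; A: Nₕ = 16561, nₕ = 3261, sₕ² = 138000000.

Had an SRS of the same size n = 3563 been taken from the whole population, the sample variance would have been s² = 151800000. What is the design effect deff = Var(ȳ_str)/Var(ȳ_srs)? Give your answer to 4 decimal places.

Var(ȳ_str) = Σ Wₕ²(1−fₕ)sₕ²/nₕ with Wₕ = Nₕ/18964:
  B: (2403/18964)²·(1−302/2403)·148000000/302 = 6879.7824
  A: (16561/18964)²·(1−3261/16561)·138000000/3261 = 25918.305
  → Var(ȳ_str) = 32798.087.
Var(ȳ_srs) = (1 − 3563/18964)·151800000/3563 = 34599.906.
deff = 32798.087 / 34599.906 = 0.9479.

0.9479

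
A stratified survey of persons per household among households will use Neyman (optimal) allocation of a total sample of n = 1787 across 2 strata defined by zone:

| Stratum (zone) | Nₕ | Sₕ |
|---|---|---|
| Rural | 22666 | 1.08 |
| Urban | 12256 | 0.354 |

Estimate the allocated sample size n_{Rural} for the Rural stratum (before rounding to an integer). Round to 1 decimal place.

Neyman allocation: nₕ = n·NₕSₕ / Σⱼ NⱼSⱼ.
Σ NⱼSⱼ = 22666·1.08 + 12256·0.354 = 28817.904.
n_{Rural} = 1787·22666·1.08 / 28817.904 = 1518.0.

1518.0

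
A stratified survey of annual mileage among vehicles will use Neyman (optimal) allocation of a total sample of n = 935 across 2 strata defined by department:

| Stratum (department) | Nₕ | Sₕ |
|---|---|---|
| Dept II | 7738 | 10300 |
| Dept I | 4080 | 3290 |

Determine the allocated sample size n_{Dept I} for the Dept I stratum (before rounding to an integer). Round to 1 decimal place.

Neyman allocation: nₕ = n·NₕSₕ / Σⱼ NⱼSⱼ.
Σ NⱼSⱼ = 7738·10300 + 4080·3290 = 9.31246 × 10^7.
n_{Dept I} = 935·4080·3290 / (9.31246 × 10^7) = 134.8.

134.8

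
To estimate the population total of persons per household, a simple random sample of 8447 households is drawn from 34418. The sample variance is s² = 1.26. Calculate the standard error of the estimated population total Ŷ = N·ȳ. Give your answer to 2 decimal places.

365.15

Var(Ŷ) = N²·Var(ȳ) = N²·(1 − n/N)·s²/n.
f = 8447/34418 = 0.24542391; Var(ȳ) = 0.75457609·1.26/8447 = 1.1255663 × 10^-4.
Var(Ŷ) = 34418² · (1.1255663 × 10^-4) = 133334.44.
SE(Ŷ) = √(133334.44) = 365.15.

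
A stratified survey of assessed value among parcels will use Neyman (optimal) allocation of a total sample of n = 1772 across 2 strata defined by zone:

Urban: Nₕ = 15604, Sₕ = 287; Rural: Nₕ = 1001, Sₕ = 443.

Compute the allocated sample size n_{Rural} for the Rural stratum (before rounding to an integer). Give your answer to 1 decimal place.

Neyman allocation: nₕ = n·NₕSₕ / Σⱼ NⱼSⱼ.
Σ NⱼSⱼ = 15604·287 + 1001·443 = 4.921791 × 10^6.
n_{Rural} = 1772·1001·443 / (4.921791 × 10^6) = 159.7.

159.7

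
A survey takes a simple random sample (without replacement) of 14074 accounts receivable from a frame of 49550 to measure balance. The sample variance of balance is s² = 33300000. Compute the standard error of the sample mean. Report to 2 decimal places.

Under SRS without replacement, Var(ȳ) = (1 − f)·s²/n with f = n/N = 14074/49550 = 0.28403633.
Var(ȳ) = (1 − 0.28403633)·33300000/14074 = 0.71596367·2366.0651 = 1694.0166.
SE(ȳ) = √(1694.0166) = 41.16.

41.16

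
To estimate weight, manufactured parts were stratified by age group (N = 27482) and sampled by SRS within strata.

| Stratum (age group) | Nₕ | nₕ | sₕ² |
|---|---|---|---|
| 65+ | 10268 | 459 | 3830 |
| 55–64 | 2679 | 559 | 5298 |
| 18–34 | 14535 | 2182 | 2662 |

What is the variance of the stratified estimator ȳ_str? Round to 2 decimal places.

1.47

Var(ȳ_str) = Σₕ Wₕ²(1 − fₕ)sₕ²/nₕ with Wₕ = Nₕ/N, N = 27482.
65+: Wₕ = 0.37362637; term = 0.37362637²·(1 − 0.04470199)·3830/459 = 1.1127562.
55–64: Wₕ = 0.09748199; term = 0.09748199²·(1 − 0.20865995)·5298/559 = 0.071270868.
18–34: Wₕ = 0.52889164; term = 0.52889164²·(1 − 0.15012040)·2662/2182 = 0.29003079.
Sum = 1.4740579.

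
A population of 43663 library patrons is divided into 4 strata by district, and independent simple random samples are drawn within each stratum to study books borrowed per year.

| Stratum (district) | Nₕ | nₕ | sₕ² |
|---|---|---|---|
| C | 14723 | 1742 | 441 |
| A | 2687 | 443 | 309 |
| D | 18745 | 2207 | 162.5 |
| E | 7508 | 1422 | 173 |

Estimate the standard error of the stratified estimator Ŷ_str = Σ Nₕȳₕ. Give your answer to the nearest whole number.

8999

Var(Ŷ_str) = Σₕ Nₕ²(1 − fₕ)sₕ²/nₕ.
C: 14723²·(1 − 1742/14723)·441/1742 = 4.8383235 × 10^7.
A: 2687²·(1 − 443/2687)·309/443 = 4.2057676 × 10^6.
D: 18745²·(1 − 2207/18745)·162.5/2207 = 2.2825456 × 10^7.
E: 7508²·(1 − 1422/7508)·173/1422 = 5.5590774 × 10^6.
Sum = 8.0973536 × 10^7.
SE = √(8.0973536 × 10^7) = 8999.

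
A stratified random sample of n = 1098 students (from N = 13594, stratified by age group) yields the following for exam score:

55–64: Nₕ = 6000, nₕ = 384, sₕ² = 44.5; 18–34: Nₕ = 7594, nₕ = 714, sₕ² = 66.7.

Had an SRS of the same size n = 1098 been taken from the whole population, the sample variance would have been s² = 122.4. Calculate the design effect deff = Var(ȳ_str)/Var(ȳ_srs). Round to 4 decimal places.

0.4640

Var(ȳ_str) = Σ Wₕ²(1−fₕ)sₕ²/nₕ with Wₕ = Nₕ/13594:
  55–64: (6000/13594)²·(1−384/6000)·44.5/384 = 0.021130638
  18–34: (7594/13594)²·(1−714/7594)·66.7/714 = 0.026411443
  → Var(ȳ_str) = 0.047542081.
Var(ȳ_srs) = (1 − 1098/13594)·122.4/1098 = 0.10247144.
deff = 0.047542081 / 0.10247144 = 0.4640.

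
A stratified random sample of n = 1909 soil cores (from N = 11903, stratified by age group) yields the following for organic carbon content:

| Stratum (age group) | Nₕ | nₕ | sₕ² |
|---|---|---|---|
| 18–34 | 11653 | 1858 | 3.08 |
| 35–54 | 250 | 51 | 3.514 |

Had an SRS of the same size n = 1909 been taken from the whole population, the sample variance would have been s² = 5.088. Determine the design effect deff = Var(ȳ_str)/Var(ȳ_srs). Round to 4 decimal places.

Var(ȳ_str) = Σ Wₕ²(1−fₕ)sₕ²/nₕ with Wₕ = Nₕ/11903:
  18–34: (11653/11903)²·(1−1858/11653)·3.08/1858 = 0.0013354706
  35–54: (250/11903)²·(1−51/250)·3.514/51 = 2.419423 × 10^-5
  → Var(ȳ_str) = 0.0013596648.
Var(ȳ_srs) = (1 − 1909/11903)·5.088/1909 = 0.0022378145.
deff = 0.0013596648 / 0.0022378145 = 0.6076.

0.6076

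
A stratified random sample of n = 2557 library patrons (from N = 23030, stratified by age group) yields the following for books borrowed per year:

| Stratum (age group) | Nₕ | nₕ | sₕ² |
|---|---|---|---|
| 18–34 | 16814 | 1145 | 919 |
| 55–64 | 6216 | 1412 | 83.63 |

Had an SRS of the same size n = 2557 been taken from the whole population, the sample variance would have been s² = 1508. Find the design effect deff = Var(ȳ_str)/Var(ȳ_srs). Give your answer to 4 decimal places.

0.7668

Var(ȳ_str) = Σ Wₕ²(1−fₕ)sₕ²/nₕ with Wₕ = Nₕ/23030:
  18–34: (16814/23030)²·(1−1145/16814)·919/1145 = 0.3986892
  55–64: (6216/23030)²·(1−1412/6216)·83.63/1412 = 0.0033346751
  → Var(ȳ_str) = 0.40202388.
Var(ȳ_srs) = (1 − 2557/23030)·1508/2557 = 0.52427381.
deff = 0.40202388 / 0.52427381 = 0.7668.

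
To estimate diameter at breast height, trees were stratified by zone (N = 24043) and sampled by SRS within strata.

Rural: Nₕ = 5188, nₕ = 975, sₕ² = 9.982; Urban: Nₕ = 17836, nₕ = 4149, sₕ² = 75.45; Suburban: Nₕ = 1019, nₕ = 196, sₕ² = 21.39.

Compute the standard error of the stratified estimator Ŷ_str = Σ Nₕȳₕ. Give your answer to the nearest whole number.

Var(Ŷ_str) = Σₕ Nₕ²(1 − fₕ)sₕ²/nₕ.
Rural: 5188²·(1 − 975/5188)·9.982/975 = 223771.3.
Urban: 17836²·(1 − 4149/17836)·75.45/4149 = 4.439372 × 10^6.
Suburban: 1019²·(1 − 196/1019)·21.39/196 = 91522.681.
Sum = 4.754666 × 10^6.
SE = √(4.754666 × 10^6) = 2181.

2181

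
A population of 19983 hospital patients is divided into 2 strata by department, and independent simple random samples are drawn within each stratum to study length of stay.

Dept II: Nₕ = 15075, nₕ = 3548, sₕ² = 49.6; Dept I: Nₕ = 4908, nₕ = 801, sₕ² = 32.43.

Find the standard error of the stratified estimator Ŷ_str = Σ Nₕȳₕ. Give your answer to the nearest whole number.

Var(Ŷ_str) = Σₕ Nₕ²(1 − fₕ)sₕ²/nₕ.
Dept II: 15075²·(1 − 3548/15075)·49.6/3548 = 2.429247 × 10^6.
Dept I: 4908²·(1 − 801/4908)·32.43/801 = 816100.59.
Sum = 3.2453476 × 10^6.
SE = √(3.2453476 × 10^6) = 1801.

1801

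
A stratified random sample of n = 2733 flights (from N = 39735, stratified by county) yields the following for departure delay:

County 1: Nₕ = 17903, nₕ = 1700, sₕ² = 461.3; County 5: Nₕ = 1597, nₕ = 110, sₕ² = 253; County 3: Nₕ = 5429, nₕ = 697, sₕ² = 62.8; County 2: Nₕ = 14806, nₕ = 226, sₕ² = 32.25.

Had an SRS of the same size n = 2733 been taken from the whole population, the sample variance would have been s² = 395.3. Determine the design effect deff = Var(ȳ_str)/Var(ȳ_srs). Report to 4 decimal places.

Var(ȳ_str) = Σ Wₕ²(1−fₕ)sₕ²/nₕ with Wₕ = Nₕ/39735:
  County 1: (17903/39735)²·(1−1700/17903)·461.3/1700 = 0.049855071
  County 5: (1597/39735)²·(1−110/1597)·253/110 = 0.0034593722
  County 3: (5429/39735)²·(1−697/5429)·62.8/697 = 0.0014660373
  County 2: (14806/39735)²·(1−226/14806)·32.25/226 = 0.019510577
  → Var(ȳ_str) = 0.074291058.
Var(ȳ_srs) = (1 − 2733/39735)·395.3/2733 = 0.13469118.
deff = 0.074291058 / 0.13469118 = 0.5516.

0.5516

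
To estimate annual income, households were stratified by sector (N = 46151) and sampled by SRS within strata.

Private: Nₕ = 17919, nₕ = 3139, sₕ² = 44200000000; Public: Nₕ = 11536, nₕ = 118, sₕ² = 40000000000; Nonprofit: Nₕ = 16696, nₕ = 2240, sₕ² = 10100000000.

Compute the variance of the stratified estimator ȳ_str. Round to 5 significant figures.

2.3225 × 10^7

Var(ȳ_str) = Σₕ Wₕ²(1 − fₕ)sₕ²/nₕ with Wₕ = Nₕ/N, N = 46151.
Private: Wₕ = 0.38826894; term = 0.38826894²·(1 − 0.17517719)·44200000000/3139 = 1.7508822 × 10^6.
Public: Wₕ = 0.24996208; term = 0.24996208²·(1 − 0.01022885)·40000000000/118 = 2.0963367 × 10^7.
Nonprofit: Wₕ = 0.36176898; term = 0.36176898²·(1 − 0.13416387)·10100000000/2240 = 510942.11.
Sum = 2.3225191 × 10^7.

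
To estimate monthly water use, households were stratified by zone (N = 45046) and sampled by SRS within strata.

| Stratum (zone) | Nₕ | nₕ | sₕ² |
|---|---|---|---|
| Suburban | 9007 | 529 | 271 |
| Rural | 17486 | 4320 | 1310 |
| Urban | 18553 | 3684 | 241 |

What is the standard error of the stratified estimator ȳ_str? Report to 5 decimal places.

0.25015

Var(ȳ_str) = Σₕ Wₕ²(1 − fₕ)sₕ²/nₕ with Wₕ = Nₕ/N, N = 45046.
Suburban: Wₕ = 0.19995116; term = 0.19995116²·(1 − 0.05873210)·271/529 = 0.019278566.
Rural: Wₕ = 0.38818097; term = 0.38818097²·(1 − 0.24705479)·1310/4320 = 0.034404829.
Urban: Wₕ = 0.41186787; term = 0.41186787²·(1 − 0.19856627)·241/3684 = 0.008893667.
Sum = 0.062577062.
SE = √(0.062577062) = 0.25015.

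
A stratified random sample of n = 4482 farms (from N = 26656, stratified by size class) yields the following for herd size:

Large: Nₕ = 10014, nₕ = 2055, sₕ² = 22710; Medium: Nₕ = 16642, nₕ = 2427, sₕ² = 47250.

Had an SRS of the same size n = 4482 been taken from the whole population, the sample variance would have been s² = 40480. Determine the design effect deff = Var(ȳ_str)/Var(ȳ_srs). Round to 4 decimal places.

Var(ȳ_str) = Σ Wₕ²(1−fₕ)sₕ²/nₕ with Wₕ = Nₕ/26656:
  Large: (10014/26656)²·(1−2055/10014)·22710/2055 = 1.2395996
  Medium: (16642/26656)²·(1−2427/16642)·47250/2427 = 6.4817826
  → Var(ȳ_str) = 7.7213822.
Var(ȳ_srs) = (1 − 4482/26656)·40480/4482 = 7.5130748.
deff = 7.7213822 / 7.5130748 = 1.0277.

1.0277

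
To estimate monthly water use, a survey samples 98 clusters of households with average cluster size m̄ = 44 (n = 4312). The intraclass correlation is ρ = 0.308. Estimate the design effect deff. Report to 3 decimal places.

14.244

deff = 1 + (44 − 1)·0.308 = 1 + 13.244 = 14.244.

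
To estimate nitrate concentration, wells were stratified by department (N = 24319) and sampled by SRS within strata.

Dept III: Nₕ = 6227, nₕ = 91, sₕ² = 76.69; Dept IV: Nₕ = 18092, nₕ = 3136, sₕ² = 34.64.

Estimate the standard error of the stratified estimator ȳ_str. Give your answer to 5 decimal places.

Var(ȳ_str) = Σₕ Wₕ²(1 − fₕ)sₕ²/nₕ with Wₕ = Nₕ/N, N = 24319.
Dept III: Wₕ = 0.25605494; term = 0.25605494²·(1 − 0.01461378)·76.69/91 = 0.054446521.
Dept IV: Wₕ = 0.74394506; term = 0.74394506²·(1 − 0.17333628)·34.64/3136 = 0.0050537347.
Sum = 0.059500256.
SE = √(0.059500256) = 0.24393.

0.24393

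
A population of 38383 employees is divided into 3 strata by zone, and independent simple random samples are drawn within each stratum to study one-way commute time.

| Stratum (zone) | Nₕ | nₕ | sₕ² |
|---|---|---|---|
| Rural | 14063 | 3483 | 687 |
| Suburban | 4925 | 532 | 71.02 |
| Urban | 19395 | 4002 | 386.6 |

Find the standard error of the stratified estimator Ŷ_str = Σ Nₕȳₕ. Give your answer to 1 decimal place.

Var(Ŷ_str) = Σₕ Nₕ²(1 − fₕ)sₕ²/nₕ.
Rural: 14063²·(1 − 3483/14063)·687/3483 = 2.9347216 × 10^7.
Suburban: 4925²·(1 − 532/4925)·71.02/532 = 2.8882613 × 10^6.
Urban: 19395²·(1 − 4002/19395)·386.6/4002 = 2.884017 × 10^7.
Sum = 6.1075647 × 10^7.
SE = √(6.1075647 × 10^7) = 7815.1.

7815.1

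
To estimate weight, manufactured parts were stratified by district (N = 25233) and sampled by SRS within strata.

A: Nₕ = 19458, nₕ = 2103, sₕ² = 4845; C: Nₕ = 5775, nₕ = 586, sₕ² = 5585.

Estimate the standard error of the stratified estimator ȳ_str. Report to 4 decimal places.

Var(ȳ_str) = Σₕ Wₕ²(1 − fₕ)sₕ²/nₕ with Wₕ = Nₕ/N, N = 25233.
A: Wₕ = 0.77113304; term = 0.77113304²·(1 − 0.10807894)·4845/2103 = 1.2219109.
C: Wₕ = 0.22886696; term = 0.22886696²·(1 − 0.10147186)·5585/586 = 0.448563.
Sum = 1.6704739.
SE = √(1.6704739) = 1.2925.

1.2925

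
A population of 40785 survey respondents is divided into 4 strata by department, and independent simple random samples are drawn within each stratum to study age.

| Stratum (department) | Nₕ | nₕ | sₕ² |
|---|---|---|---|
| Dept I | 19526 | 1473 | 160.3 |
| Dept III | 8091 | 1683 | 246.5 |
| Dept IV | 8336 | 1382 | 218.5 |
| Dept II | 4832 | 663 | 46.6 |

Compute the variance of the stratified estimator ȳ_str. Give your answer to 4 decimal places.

0.0340

Var(ȳ_str) = Σₕ Wₕ²(1 − fₕ)sₕ²/nₕ with Wₕ = Nₕ/N, N = 40785.
Dept I: Wₕ = 0.47875444; term = 0.47875444²·(1 − 0.07543788)·160.3/1473 = 0.023061763.
Dept III: Wₕ = 0.19838176; term = 0.19838176²·(1 − 0.20800890)·246.5/1683 = 0.004565166.
Dept IV: Wₕ = 0.20438887; term = 0.20438887²·(1 − 0.16578695)·218.5/1382 = 0.0055097876.
Dept II: Wₕ = 0.11847493; term = 0.11847493²·(1 − 0.13721026)·46.6/663 = 8.5119738 × 10^-4.
Sum = 0.033987914.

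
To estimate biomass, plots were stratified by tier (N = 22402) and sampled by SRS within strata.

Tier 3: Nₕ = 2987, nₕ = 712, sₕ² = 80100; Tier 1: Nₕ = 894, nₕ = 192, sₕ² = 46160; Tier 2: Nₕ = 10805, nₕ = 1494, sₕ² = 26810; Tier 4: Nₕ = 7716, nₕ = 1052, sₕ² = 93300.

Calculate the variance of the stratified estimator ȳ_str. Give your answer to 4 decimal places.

14.5084

Var(ȳ_str) = Σₕ Wₕ²(1 − fₕ)sₕ²/nₕ with Wₕ = Nₕ/N, N = 22402.
Tier 3: Wₕ = 0.13333631; term = 0.13333631²·(1 − 0.23836625)·80100/712 = 1.5233355.
Tier 1: Wₕ = 0.03990715; term = 0.03990715²·(1 − 0.21476510)·46160/192 = 0.30065305.
Tier 2: Wₕ = 0.48232301; term = 0.48232301²·(1 − 0.13826932)·26810/1494 = 3.5974414.
Tier 4: Wₕ = 0.34443353; term = 0.34443353²·(1 − 0.13634007)·93300/1052 = 9.086979.
Sum = 14.508409.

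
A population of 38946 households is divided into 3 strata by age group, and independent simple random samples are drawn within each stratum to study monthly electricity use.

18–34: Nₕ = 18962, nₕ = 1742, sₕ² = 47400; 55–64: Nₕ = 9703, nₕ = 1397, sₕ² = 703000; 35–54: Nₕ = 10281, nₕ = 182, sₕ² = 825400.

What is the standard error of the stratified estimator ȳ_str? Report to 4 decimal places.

Var(ȳ_str) = Σₕ Wₕ²(1 − fₕ)sₕ²/nₕ with Wₕ = Nₕ/N, N = 38946.
18–34: Wₕ = 0.48687927; term = 0.48687927²·(1 − 0.09186795)·47400/1742 = 5.8576276.
55–64: Wₕ = 0.24913983; term = 0.24913983²·(1 − 0.14397609)·703000/1397 = 26.738138.
35–54: Wₕ = 0.26398090; term = 0.26398090²·(1 − 0.01770256)·825400/182 = 310.44244.
Sum = 343.03821.
SE = √(343.03821) = 18.5213.

18.5213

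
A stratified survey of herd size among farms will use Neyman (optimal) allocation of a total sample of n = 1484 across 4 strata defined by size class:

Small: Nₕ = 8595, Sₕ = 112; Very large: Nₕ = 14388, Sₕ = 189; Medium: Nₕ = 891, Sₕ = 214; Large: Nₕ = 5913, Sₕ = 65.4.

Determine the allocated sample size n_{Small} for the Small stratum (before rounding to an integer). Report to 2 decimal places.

Neyman allocation: nₕ = n·NₕSₕ / Σⱼ NⱼSⱼ.
Σ NⱼSⱼ = 8595·112 + 14388·189 + 891·214 + 5913·65.4 = 4.2593562 × 10^6.
n_{Small} = 1484·8595·112 / (4.2593562 × 10^6) = 335.39.

335.39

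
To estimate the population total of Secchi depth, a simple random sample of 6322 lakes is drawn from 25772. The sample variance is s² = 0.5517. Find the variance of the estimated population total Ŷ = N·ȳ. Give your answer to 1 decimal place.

43743.8

Var(Ŷ) = N²·Var(ȳ) = N²·(1 − n/N)·s²/n.
f = 6322/25772 = 0.24530498; Var(ȳ) = 0.75469502·0.5517/6322 = 6.5859734 × 10^-5.
Var(Ŷ) = 25772² · (6.5859734 × 10^-5) = 43743.771.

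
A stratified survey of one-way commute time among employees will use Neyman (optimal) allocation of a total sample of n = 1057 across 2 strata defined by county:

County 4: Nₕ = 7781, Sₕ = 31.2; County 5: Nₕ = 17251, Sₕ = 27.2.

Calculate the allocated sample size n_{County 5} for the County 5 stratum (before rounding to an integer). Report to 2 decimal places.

696.60

Neyman allocation: nₕ = n·NₕSₕ / Σⱼ NⱼSⱼ.
Σ NⱼSⱼ = 7781·31.2 + 17251·27.2 = 711994.4.
n_{County 5} = 1057·17251·27.2 / 711994.4 = 696.60.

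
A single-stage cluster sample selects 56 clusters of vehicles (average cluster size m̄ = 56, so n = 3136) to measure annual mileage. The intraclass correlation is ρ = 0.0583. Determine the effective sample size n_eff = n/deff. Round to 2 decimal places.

deff = 1 + (56 − 1)·0.0583 = 1 + 3.2065 = 4.2065.
n_eff = 3136 / 4.2065 = 745.51.

745.51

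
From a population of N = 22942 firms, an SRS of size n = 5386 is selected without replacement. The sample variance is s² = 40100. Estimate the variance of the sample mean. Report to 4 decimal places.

5.6973

Under SRS without replacement, Var(ȳ) = (1 − f)·s²/n with f = n/N = 5386/22942 = 0.23476593.
Var(ȳ) = (1 − 0.23476593)·40100/5386 = 0.76523407·7.4452284 = 5.6973424.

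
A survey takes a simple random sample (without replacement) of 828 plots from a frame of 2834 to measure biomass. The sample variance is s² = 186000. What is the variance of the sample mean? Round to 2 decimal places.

Under SRS without replacement, Var(ȳ) = (1 − f)·s²/n with f = n/N = 828/2834 = 0.29216655.
Var(ȳ) = (1 − 0.29216655)·186000/828 = 0.70783345·224.63768 = 159.00607.

159.01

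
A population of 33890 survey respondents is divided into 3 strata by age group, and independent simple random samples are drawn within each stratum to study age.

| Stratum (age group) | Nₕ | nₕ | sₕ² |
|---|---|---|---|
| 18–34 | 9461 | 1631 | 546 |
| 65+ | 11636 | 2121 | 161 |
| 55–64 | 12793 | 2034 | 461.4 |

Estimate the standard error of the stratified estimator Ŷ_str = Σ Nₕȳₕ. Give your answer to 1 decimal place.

8026.6

Var(Ŷ_str) = Σₕ Nₕ²(1 − fₕ)sₕ²/nₕ.
18–34: 9461²·(1 − 1631/9461)·546/1631 = 2.4799189 × 10^7.
65+: 11636²·(1 − 2121/11636)·161/2121 = 8.4042258 × 10^6.
55–64: 12793²·(1 − 2034/12793)·461.4/2034 = 3.1222735 × 10^7.
Sum = 6.442615 × 10^7.
SE = √(6.442615 × 10^7) = 8026.6.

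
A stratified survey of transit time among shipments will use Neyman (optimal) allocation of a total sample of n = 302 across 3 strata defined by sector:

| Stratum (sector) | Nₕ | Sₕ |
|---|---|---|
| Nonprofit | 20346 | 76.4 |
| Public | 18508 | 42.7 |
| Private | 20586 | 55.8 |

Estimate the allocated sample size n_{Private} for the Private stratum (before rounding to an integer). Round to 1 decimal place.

Neyman allocation: nₕ = n·NₕSₕ / Σⱼ NⱼSⱼ.
Σ NⱼSⱼ = 20346·76.4 + 18508·42.7 + 20586·55.8 = 3.4934248 × 10^6.
n_{Private} = 302·20586·55.8 / (3.4934248 × 10^6) = 99.3.

99.3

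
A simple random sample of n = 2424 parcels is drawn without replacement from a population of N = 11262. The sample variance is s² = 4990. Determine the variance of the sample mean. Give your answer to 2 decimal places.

1.62

Under SRS without replacement, Var(ȳ) = (1 − f)·s²/n with f = n/N = 2424/11262 = 0.21523708.
Var(ȳ) = (1 − 0.21523708)·4990/2424 = 0.78476292·2.0585809 = 1.6154979.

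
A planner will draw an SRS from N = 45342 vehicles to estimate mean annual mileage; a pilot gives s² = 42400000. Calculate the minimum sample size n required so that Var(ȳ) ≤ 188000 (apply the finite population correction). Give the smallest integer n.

Without fpc, n₀ = s²/D = 42400000/188000 = 225.5319.
With fpc, (1 − n/N)·s²/n ≤ D requires n ≥ n₀/(1 + n₀/N) = 225.5319/(1 + 225.5319/45342) = 224.4157.
Rounding up, n = 225.

225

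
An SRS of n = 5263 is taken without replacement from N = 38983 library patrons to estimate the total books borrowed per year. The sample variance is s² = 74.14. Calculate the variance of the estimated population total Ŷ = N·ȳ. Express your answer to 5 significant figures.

Var(Ŷ) = N²·Var(ȳ) = N²·(1 − n/N)·s²/n.
f = 5263/38983 = 0.13500757; Var(ȳ) = 0.86499243·74.14/5263 = 0.012185168.
Var(Ŷ) = 38983² · 0.012185168 = 1.8517487 × 10^7.

1.8517 × 10^7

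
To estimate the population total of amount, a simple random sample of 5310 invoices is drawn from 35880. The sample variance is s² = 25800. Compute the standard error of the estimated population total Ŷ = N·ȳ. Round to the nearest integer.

73002

Var(Ŷ) = N²·Var(ȳ) = N²·(1 − n/N)·s²/n.
f = 5310/35880 = 0.14799331; Var(ȳ) = 0.85200669·25800/5310 = 4.1396935.
Var(Ŷ) = 35880² · 4.1396935 = 5.3293354 × 10^9.
SE(Ŷ) = √(5.3293354 × 10^9) = 73002.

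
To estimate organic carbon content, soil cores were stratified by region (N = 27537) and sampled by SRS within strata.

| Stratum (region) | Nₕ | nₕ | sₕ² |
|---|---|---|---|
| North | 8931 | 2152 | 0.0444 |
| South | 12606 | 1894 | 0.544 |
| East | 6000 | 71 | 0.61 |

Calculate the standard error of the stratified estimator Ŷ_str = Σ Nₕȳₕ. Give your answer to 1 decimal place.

Var(Ŷ_str) = Σₕ Nₕ²(1 − fₕ)sₕ²/nₕ.
North: 8931²·(1 − 2152/8931)·0.0444/2152 = 1249.1265.
South: 12606²·(1 − 1894/12606)·0.544/1894 = 38785.268.
East: 6000²·(1 − 71/6000)·0.61/71 = 305635.77.
Sum = 345670.16.
SE = √(345670.16) = 587.9.

587.9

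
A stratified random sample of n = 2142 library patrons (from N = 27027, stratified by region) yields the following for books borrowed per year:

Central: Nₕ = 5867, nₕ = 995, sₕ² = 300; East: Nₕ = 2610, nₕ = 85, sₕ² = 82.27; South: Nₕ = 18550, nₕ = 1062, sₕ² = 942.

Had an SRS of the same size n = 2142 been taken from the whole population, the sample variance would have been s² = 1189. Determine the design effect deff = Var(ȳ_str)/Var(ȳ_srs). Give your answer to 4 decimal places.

Var(ȳ_str) = Σ Wₕ²(1−fₕ)sₕ²/nₕ with Wₕ = Nₕ/27027:
  Central: (5867/27027)²·(1−995/5867)·300/995 = 0.011798475
  East: (2610/27027)²·(1−85/2610)·82.27/85 = 0.0087323026
  South: (18550/27027)²·(1−1062/18550)·942/1062 = 0.3939261
  → Var(ȳ_str) = 0.41445688.
Var(ȳ_srs) = (1 − 2142/27027)·1189/2142 = 0.51109566.
deff = 0.41445688 / 0.51109566 = 0.8109.

0.8109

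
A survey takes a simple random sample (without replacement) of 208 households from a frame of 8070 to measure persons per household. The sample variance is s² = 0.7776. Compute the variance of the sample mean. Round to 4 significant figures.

Under SRS without replacement, Var(ȳ) = (1 − f)·s²/n with f = n/N = 208/8070 = 0.02577447.
Var(ȳ) = (1 − 0.02577447)·0.7776/208 = 0.97422553·0.0037384615 = 0.0036421047.

0.003642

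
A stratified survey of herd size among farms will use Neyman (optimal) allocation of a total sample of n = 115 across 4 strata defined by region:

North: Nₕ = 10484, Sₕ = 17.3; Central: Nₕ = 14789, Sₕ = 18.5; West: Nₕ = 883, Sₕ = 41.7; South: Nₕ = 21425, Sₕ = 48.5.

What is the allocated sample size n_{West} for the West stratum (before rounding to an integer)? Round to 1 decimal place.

Neyman allocation: nₕ = n·NₕSₕ / Σⱼ NⱼSⱼ.
Σ NⱼSⱼ = 10484·17.3 + 14789·18.5 + 883·41.7 + 21425·48.5 = 1.5309033 × 10^6.
n_{West} = 115·883·41.7 / (1.5309033 × 10^6) = 2.8.

2.8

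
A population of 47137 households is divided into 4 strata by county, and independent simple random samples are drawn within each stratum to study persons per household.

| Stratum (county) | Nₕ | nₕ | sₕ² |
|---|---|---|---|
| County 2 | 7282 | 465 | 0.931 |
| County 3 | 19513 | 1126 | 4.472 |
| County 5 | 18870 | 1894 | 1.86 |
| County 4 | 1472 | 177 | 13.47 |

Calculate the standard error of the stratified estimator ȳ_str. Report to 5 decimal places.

Var(ȳ_str) = Σₕ Wₕ²(1 − fₕ)sₕ²/nₕ with Wₕ = Nₕ/N, N = 47137.
County 2: Wₕ = 0.15448586; term = 0.15448586²·(1 − 0.06385608)·0.931/465 = 4.4731846 × 10^-5.
County 3: Wₕ = 0.41396355; term = 0.41396355²·(1 − 0.05770512)·4.472/1126 = 6.413195 × 10^-4.
County 5: Wₕ = 0.40032246; term = 0.40032246²·(1 − 0.10037096)·1.86/1894 = 1.4158471 × 10^-4.
County 4: Wₕ = 0.03122812; term = 0.03122812²·(1 − 0.12024457)·13.47/177 = 6.5290205 × 10^-5.
Sum = 8.9292626 × 10^-4.
SE = √(8.9292626 × 10^-4) = 0.02988.

0.02988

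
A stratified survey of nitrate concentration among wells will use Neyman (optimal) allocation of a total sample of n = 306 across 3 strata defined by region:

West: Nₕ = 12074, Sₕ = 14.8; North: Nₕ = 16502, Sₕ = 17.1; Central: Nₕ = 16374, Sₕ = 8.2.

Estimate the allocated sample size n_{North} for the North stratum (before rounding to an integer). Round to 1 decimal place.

Neyman allocation: nₕ = n·NₕSₕ / Σⱼ NⱼSⱼ.
Σ NⱼSⱼ = 12074·14.8 + 16502·17.1 + 16374·8.2 = 595146.2.
n_{North} = 306·16502·17.1 / 595146.2 = 145.1.

145.1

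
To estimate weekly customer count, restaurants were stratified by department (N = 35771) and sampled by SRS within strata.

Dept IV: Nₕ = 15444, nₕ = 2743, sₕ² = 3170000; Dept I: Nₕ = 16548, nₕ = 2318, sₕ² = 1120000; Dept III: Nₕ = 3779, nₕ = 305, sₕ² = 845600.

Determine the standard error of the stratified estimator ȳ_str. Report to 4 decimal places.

Var(ȳ_str) = Σₕ Wₕ²(1 − fₕ)sₕ²/nₕ with Wₕ = Nₕ/N, N = 35771.
Dept IV: Wₕ = 0.43174639; term = 0.43174639²·(1 − 0.17760943)·3170000/2743 = 177.16136.
Dept I: Wₕ = 0.46260938; term = 0.46260938²·(1 − 0.14007735)·1120000/2318 = 88.918646.
Dept III: Wₕ = 0.10564424; term = 0.10564424²·(1 − 0.08070918)·845600/305 = 28.445245.
Sum = 294.52525.
SE = √(294.52525) = 17.1617.

17.1617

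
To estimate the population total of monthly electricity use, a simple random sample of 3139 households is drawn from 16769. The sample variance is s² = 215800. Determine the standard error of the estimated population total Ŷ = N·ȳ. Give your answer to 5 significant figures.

125350

Var(Ŷ) = N²·Var(ȳ) = N²·(1 − n/N)·s²/n.
f = 3139/16769 = 0.18719065; Var(ȳ) = 0.81280935·215800/3139 = 55.879024.
Var(Ŷ) = 16769² · 55.879024 = 1.5713146 × 10^10.
SE(Ŷ) = √(1.5713146 × 10^10) = 125350.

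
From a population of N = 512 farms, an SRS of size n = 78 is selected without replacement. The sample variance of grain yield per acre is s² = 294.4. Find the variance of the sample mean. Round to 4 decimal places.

Under SRS without replacement, Var(ȳ) = (1 − f)·s²/n with f = n/N = 78/512 = 0.15234375.
Var(ȳ) = (1 − 0.15234375)·294.4/78 = 0.84765625·3.774359 = 3.199359.

3.1994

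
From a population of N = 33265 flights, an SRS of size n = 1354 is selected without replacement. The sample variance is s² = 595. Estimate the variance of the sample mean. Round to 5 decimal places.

0.42155

Under SRS without replacement, Var(ȳ) = (1 − f)·s²/n with f = n/N = 1354/33265 = 0.04070344.
Var(ȳ) = (1 − 0.04070344)·595/1354 = 0.95929656·0.4394387 = 0.42155203.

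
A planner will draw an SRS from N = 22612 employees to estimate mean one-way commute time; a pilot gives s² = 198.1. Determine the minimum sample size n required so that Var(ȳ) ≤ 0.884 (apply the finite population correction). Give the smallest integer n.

Without fpc, n₀ = s²/D = 198.1/0.884 = 224.0950.
With fpc, (1 − n/N)·s²/n ≤ D requires n ≥ n₀/(1 + n₀/N) = 224.0950/(1 + 224.0950/22612) = 221.8959.
Rounding up, n = 222.

222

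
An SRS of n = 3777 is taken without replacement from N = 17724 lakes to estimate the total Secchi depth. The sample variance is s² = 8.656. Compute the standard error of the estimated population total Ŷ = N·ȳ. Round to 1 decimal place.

752.7

Var(Ŷ) = N²·Var(ȳ) = N²·(1 − n/N)·s²/n.
f = 3777/17724 = 0.21310088; Var(ȳ) = 0.78689912·8.656/3777 = 0.0018033886.
Var(Ŷ) = 17724² · 0.0018033886 = 566516.81.
SE(Ŷ) = √(566516.81) = 752.7.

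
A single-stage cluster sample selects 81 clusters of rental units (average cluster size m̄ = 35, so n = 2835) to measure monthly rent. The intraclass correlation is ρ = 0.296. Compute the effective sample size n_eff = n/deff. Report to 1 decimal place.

deff = 1 + (35 − 1)·0.296 = 1 + 10.064 = 11.064.
n_eff = 2835 / 11.064 = 256.2.

256.2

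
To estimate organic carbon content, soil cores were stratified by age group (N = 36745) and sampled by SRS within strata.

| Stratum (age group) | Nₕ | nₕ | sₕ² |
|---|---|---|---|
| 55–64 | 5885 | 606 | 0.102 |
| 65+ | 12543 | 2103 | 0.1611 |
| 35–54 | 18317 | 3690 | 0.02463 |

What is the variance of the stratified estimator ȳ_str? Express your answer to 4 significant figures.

1.263 × 10^-5

Var(ȳ_str) = Σₕ Wₕ²(1 − fₕ)sₕ²/nₕ with Wₕ = Nₕ/N, N = 36745.
55–64: Wₕ = 0.16015784; term = 0.16015784²·(1 − 0.10297366)·0.102/606 = 3.8728366 × 10^-6.
65+: Wₕ = 0.34135256; term = 0.34135256²·(1 − 0.16766324)·0.1611/2103 = 7.4295359 × 10^-6.
35–54: Wₕ = 0.49848959; term = 0.49848959²·(1 − 0.20145220)·0.02463/3690 = 1.3244975 × 10^-6.
Sum = 1.262687 × 10^-5.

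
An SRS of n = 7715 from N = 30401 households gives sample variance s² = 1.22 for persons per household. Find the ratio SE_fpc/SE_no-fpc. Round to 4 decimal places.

f = n/N = 7715/30401 = 0.25377455.
SE_no-fpc = √(s²/n) = 0.012575115; SE_fpc = √((1−f)s²/n) = 0.01086293.
Ratio = √(1−f) = 0.86384342.

0.8638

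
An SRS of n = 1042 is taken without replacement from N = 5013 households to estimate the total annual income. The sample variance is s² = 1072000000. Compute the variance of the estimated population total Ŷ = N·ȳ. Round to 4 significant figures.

Var(Ŷ) = N²·Var(ȳ) = N²·(1 − n/N)·s²/n.
f = 1042/5013 = 0.20785957; Var(ȳ) = 0.79214043·1072000000/1042 = 814946.78.
Var(Ŷ) = 5013² · 814946.78 = 2.047975 × 10^13.

2.048 × 10^13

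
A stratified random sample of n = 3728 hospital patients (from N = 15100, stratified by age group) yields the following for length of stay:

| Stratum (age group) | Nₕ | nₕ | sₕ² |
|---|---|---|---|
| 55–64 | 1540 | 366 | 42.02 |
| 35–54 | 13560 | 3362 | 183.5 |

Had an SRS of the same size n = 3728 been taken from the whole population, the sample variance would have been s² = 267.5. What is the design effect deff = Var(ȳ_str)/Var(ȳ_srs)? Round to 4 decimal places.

Var(ȳ_str) = Σ Wₕ²(1−fₕ)sₕ²/nₕ with Wₕ = Nₕ/15100:
  55–64: (1540/15100)²·(1−366/1540)·42.02/366 = 9.1035312 × 10^-4
  35–54: (13560/15100)²·(1−3362/13560)·183.5/3362 = 0.033102376
  → Var(ȳ_str) = 0.034012729.
Var(ȳ_srs) = (1 − 3728/15100)·267.5/3728 = 0.05403906.
deff = 0.034012729 / 0.05403906 = 0.6294.

0.6294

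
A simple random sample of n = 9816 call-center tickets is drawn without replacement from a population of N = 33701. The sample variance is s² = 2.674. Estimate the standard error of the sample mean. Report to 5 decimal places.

0.01389

Under SRS without replacement, Var(ȳ) = (1 − f)·s²/n with f = n/N = 9816/33701 = 0.29126732.
Var(ȳ) = (1 − 0.29126732)·2.674/9816 = 0.70873268·2.7241239 × 10^-4 = 1.9306756 × 10^-4.
SE(ȳ) = √(1.9306756 × 10^-4) = 0.01389.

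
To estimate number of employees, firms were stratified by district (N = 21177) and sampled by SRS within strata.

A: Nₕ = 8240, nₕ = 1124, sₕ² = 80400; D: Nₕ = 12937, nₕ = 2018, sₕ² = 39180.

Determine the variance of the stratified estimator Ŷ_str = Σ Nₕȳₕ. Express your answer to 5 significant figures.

Var(Ŷ_str) = Σₕ Nₕ²(1 − fₕ)sₕ²/nₕ.
A: 8240²·(1 − 1124/8240)·80400/1124 = 4.1942362 × 10^9.
D: 12937²·(1 − 2018/12937)·39180/2018 = 2.7425826 × 10^9.
Sum = 6.9368188 × 10^9.

6.9368 × 10^9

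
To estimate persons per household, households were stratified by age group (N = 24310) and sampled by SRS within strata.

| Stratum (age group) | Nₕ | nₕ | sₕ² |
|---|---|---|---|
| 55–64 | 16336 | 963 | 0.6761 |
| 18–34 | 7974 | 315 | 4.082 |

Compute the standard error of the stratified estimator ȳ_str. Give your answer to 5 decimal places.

Var(ȳ_str) = Σₕ Wₕ²(1 − fₕ)sₕ²/nₕ with Wₕ = Nₕ/N, N = 24310.
55–64: Wₕ = 0.67198684; term = 0.67198684²·(1 − 0.05894956)·0.6761/963 = 2.9834522 × 10^-4.
18–34: Wₕ = 0.32801316; term = 0.32801316²·(1 − 0.03950339)·4.082/315 = 0.0013391858.
Sum = 0.001637531.
SE = √(0.001637531) = 0.04047.

0.04047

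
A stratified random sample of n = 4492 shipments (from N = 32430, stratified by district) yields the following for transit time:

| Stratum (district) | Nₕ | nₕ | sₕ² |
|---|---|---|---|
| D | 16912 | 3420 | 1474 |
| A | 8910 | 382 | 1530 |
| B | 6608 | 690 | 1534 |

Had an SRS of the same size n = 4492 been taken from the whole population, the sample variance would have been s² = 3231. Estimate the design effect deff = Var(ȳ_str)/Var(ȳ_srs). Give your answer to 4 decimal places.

0.7513

Var(ȳ_str) = Σ Wₕ²(1−fₕ)sₕ²/nₕ with Wₕ = Nₕ/32430:
  D: (16912/32430)²·(1−3420/16912)·1474/3420 = 0.093508003
  A: (8910/32430)²·(1−382/8910)·1530/382 = 0.28937371
  B: (6608/32430)²·(1−690/6608)·1534/690 = 0.082666084
  → Var(ȳ_str) = 0.4655478.
Var(ȳ_srs) = (1 − 4492/32430)·3231/4492 = 0.61964875.
deff = 0.4655478 / 0.61964875 = 0.7513.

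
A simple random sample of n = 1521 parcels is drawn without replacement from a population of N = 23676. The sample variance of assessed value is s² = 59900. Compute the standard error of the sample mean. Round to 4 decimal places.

Under SRS without replacement, Var(ȳ) = (1 − f)·s²/n with f = n/N = 1521/23676 = 0.06424227.
Var(ȳ) = (1 − 0.06424227)·59900/1521 = 0.93575773·39.381986 = 36.851997.
SE(ȳ) = √(36.851997) = 6.0706.

6.0706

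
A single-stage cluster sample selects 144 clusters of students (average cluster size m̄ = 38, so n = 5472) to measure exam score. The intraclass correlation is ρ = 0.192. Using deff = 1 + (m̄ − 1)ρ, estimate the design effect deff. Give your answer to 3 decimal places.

8.104

deff = 1 + (38 − 1)·0.192 = 1 + 7.104 = 8.104.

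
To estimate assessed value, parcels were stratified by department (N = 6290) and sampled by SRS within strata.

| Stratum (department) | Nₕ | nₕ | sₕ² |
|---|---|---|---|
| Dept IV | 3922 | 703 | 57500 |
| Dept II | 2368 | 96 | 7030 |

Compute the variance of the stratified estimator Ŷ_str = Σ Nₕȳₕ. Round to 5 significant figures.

1.4266 × 10^9

Var(Ŷ_str) = Σₕ Nₕ²(1 − fₕ)sₕ²/nₕ.
Dept IV: 3922²·(1 − 703/3922)·57500/703 = 1.0326213 × 10^9.
Dept II: 2368²·(1 − 96/2368)·7030/96 = 3.9397995 × 10^8.
Sum = 1.4266013 × 10^9.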